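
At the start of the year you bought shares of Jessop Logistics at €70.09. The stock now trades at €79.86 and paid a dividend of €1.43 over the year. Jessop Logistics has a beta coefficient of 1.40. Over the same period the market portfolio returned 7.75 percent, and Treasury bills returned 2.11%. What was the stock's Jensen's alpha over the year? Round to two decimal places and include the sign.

+5.97%

Realised HPR = (P1 + D1 − P0) / P0 = (79.86 + 1.43 − 70.09) / 70.09 = 11.20 / 70.09 = 15.9795%
MRP = 7.75% − 2.11% = 5.64%
CAPM required = R_f + β·MRP = 2.11% + 1.40 × 5.64% = 10.0060%
α = realised − required = 15.9795% − 10.0060% = +5.97%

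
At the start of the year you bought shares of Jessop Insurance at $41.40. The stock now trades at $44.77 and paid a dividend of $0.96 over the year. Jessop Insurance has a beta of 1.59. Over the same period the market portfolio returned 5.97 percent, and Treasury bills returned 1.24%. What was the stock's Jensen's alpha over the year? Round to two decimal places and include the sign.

+1.70%

Realised HPR = (P1 + D1 − P0) / P0 = (44.77 + 0.96 − 41.40) / 41.40 = 4.33 / 41.40 = 10.4589%
MRP = 5.97% − 1.24% = 4.73%
CAPM required = R_f + β·MRP = 1.24% + 1.59 × 4.73% = 8.7607%
α = realised − required = 10.4589% − 8.7607% = +1.70%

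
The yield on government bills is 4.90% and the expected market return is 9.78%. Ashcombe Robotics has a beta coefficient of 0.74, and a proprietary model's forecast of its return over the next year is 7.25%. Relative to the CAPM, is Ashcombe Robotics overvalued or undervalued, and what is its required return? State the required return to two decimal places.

Overvalued; required return 8.51%

MRP = 9.78% − 4.90% = 4.88%
Required return = R_f + β·MRP = 4.90% + 0.74 × 4.88% = 8.51%
Forecast 7.25% < required 8.51% → the stock plots below the SML → overvalued.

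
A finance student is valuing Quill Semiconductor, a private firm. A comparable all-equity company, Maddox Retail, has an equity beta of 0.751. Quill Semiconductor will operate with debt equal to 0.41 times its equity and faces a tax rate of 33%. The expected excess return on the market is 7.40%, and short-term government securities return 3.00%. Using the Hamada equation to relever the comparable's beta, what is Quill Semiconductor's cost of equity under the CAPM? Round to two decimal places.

10.08%

β_L = β_U × [1 + (1 − t)(D/E)] = 0.751 × [1 + (1 − 0.33) × 0.41]
    = 0.751 × [1 + 0.67 × 0.41] = 0.751 × 1.2747 = 0.9573
E(R) = R_f + β_L × MRP = 3.00% + 0.9573 × 7.40% = 10.08%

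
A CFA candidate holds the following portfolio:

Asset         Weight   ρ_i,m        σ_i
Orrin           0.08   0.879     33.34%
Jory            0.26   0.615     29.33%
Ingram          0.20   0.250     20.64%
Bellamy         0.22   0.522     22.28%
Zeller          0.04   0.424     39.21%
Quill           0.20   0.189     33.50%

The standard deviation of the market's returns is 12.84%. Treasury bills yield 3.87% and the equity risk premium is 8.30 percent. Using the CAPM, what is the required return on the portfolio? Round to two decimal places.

11.99%

β_Orrin = 0.879 × 33.34% / 12.84% = 2.2824
β_Jory = 0.615 × 29.33% / 12.84% = 1.4048
β_Ingram = 0.250 × 20.64% / 12.84% = 0.4019
β_Bellamy = 0.522 × 22.28% / 12.84% = 0.9058
β_Zeller = 0.424 × 39.21% / 12.84% = 1.2948
β_Quill = 0.189 × 33.50% / 12.84% = 0.4931
β_P = Σ w_i β_i = 0.08×2.2824 + 0.26×1.4048 + 0.20×0.4019 + 0.22×0.9058 + 0.04×1.2948 + 0.20×0.4931 = 0.9779
E(R_P) = R_f + β_P × MRP = 3.87% + 0.9779 × 8.30% = 11.99%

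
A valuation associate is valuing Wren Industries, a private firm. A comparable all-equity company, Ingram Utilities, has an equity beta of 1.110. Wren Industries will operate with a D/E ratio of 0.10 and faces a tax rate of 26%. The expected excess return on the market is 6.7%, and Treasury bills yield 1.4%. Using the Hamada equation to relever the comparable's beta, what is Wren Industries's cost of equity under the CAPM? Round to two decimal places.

9.39%

β_L = β_U × [1 + (1 − t)(D/E)] = 1.110 × [1 + (1 − 0.26) × 0.10]
    = 1.110 × [1 + 0.74 × 0.10] = 1.110 × 1.0740 = 1.1921
E(R) = R_f + β_L × MRP = 1.4% + 1.1921 × 6.7% = 9.39%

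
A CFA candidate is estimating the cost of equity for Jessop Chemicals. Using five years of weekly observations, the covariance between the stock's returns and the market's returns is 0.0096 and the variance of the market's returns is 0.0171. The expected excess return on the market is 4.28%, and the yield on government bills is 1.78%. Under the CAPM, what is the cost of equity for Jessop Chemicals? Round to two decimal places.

β = Cov(R_i, R_m) / Var(R_m) = 0.0096 / 0.0171 = 0.5614
E(R) = R_f + β × MRP = 1.78% + 0.5614 × 4.28% = 4.18%

4.18%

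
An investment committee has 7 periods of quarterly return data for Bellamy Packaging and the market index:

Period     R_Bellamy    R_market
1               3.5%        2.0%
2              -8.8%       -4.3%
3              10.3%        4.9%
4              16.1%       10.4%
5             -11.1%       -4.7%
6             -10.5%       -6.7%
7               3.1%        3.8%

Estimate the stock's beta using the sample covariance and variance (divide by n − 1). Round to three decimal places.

Mean R_i = (3.5 − 8.8 + 10.3 + 16.1 − 11.1 − 10.5 + 3.1) / 7 = 0.3714%
Mean R_m = (2.0 − 4.3 + 4.9 + 10.4 − 4.7 − 6.7 + 3.8) / 7 = 0.7714%
Σ(R_i − R̄_i)(R_m − R̄_m) = 395.0443  ⇒  Cov = 395.0443 / 6 = 65.8407
Σ(R_m − R̄_m)² = 231.9143  ⇒  Var(R_m) = 231.9143 / 6 = 38.6524
β = Cov / Var(R_m) = 65.8407 / 38.6524 = 1.7034

1.703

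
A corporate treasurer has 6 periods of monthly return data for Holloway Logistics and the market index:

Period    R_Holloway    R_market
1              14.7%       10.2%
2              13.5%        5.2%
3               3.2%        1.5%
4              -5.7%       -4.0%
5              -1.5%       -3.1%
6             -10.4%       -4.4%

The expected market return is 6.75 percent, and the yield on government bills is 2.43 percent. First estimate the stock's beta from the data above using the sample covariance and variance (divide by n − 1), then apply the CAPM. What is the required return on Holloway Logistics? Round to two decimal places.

9.55%

Mean R_i = (14.7 + 13.5 + 3.2 − 5.7 − 1.5 − 10.4) / 6 = 2.3000%
Mean R_m = (10.2 + 5.2 + 1.5 − 4.0 − 3.1 − 4.4) / 6 = 0.9000%
Σ(R_i − R̄_i)(R_m − R̄_m) = 285.7300  ⇒  Cov = 285.7300 / 5 = 57.1460
Σ(R_m − R̄_m)² = 173.4400  ⇒  Var(R_m) = 173.4400 / 5 = 34.6880
β = Cov / Var(R_m) = 57.1460 / 34.6880 = 1.6474
MRP = 6.75% − 2.43% = 4.32%
E(R) = R_f + β × MRP = 2.43% + 1.6474 × 4.32% = 9.55%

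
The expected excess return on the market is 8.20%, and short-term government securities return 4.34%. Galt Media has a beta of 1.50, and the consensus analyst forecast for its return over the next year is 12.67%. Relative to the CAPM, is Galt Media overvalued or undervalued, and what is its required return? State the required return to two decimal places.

Required return = R_f + β·MRP = 4.34% + 1.50 × 8.20% = 16.64%
Forecast 12.67% < required 16.64% → the stock plots below the SML → overvalued.

Overvalued; required return 16.64%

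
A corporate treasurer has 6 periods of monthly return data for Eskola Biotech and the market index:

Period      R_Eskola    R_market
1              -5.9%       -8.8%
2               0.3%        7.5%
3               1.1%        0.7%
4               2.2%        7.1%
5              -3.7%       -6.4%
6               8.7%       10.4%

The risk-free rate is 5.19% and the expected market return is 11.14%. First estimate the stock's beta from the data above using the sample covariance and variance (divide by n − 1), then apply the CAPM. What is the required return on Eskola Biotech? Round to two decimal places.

Mean R_i = (-5.9 + 0.3 + 1.1 + 2.2 − 3.7 + 8.7) / 6 = 0.4500%
Mean R_m = (-8.8 + 7.5 + 0.7 + 7.1 − 6.4 + 10.4) / 6 = 1.7500%
Σ(R_i − R̄_i)(R_m − R̄_m) = 179.9950  ⇒  Cov = 179.9950 / 5 = 35.9990
Σ(R_m − R̄_m)² = 315.3350  ⇒  Var(R_m) = 315.3350 / 5 = 63.0670
β = Cov / Var(R_m) = 35.9990 / 63.0670 = 0.5708
MRP = 11.14% − 5.19% = 5.95%
E(R) = R_f + β × MRP = 5.19% + 0.5708 × 5.95% = 8.59%

8.59%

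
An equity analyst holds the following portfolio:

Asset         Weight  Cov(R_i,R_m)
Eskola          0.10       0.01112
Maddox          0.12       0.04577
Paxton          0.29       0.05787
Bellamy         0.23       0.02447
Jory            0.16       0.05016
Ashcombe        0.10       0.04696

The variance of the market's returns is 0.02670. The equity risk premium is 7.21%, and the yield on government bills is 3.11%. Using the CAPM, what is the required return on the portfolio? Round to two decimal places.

β_Eskola = 0.01112 / 0.02670 = 0.4165
β_Maddox = 0.04577 / 0.02670 = 1.7142
β_Paxton = 0.05787 / 0.02670 = 2.1674
β_Bellamy = 0.02447 / 0.02670 = 0.9165
β_Jory = 0.05016 / 0.02670 = 1.8787
β_Ashcombe = 0.04696 / 0.02670 = 1.7588
β_P = Σ w_i β_i = 0.10×0.4165 + 0.12×1.7142 + 0.29×2.1674 + 0.23×0.9165 + 0.16×1.8787 + 0.10×1.7588 = 1.5632
E(R_P) = R_f + β_P × MRP = 3.11% + 1.5632 × 7.21% = 14.38%

14.38%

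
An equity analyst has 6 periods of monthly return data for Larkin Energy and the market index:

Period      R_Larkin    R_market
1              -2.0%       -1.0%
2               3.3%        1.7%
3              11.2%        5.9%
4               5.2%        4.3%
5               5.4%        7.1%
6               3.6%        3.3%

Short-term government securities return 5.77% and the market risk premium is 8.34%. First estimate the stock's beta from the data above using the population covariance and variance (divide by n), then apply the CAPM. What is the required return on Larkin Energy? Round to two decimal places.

15.78%

Mean R_i = (-2.0 + 3.3 + 11.2 + 5.2 + 5.4 + 3.6) / 6 = 4.4500%
Mean R_m = (-1.0 + 1.7 + 5.9 + 4.3 + 7.1 + 3.3) / 6 = 3.5500%
Σ(R_i − R̄_i)(R_m − R̄_m) = 51.4850  ⇒  Cov = 51.4850 / 6 = 8.5808
Σ(R_m − R̄_m)² = 42.8750  ⇒  Var(R_m) = 42.8750 / 6 = 7.1458
β = Cov / Var(R_m) = 8.5808 / 7.1458 = 1.2008
E(R) = R_f + β × MRP = 5.77% + 1.2008 × 8.34% = 15.78%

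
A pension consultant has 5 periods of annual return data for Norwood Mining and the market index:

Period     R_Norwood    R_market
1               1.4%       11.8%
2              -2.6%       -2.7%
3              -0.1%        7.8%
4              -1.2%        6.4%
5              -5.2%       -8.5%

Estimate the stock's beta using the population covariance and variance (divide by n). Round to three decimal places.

Mean R_i = (1.4 − 2.6 − 0.1 − 1.2 − 5.2) / 5 = -1.5400%
Mean R_m = (11.8 − 2.7 + 7.8 + 6.4 − 8.5) / 5 = 2.9600%
Σ(R_i − R̄_i)(R_m − R̄_m) = 82.0720  ⇒  Cov = 82.0720 / 5 = 16.4144
Σ(R_m − R̄_m)² = 276.7720  ⇒  Var(R_m) = 276.7720 / 5 = 55.3544
β = Cov / Var(R_m) = 16.4144 / 55.3544 = 0.2965

0.297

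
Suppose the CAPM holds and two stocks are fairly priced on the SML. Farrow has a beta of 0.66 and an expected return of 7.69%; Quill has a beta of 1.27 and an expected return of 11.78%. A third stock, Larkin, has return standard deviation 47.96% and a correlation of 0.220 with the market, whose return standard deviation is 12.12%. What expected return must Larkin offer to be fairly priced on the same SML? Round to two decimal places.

MRP = (11.78% − 7.69%) / (1.27 − 0.66) = 6.7049%
R_f = 7.69% − 0.66 × 6.7049% = 3.2648%
β_Larkin = ρ·σ_i/σ_m = 0.220 × 47.96 / 12.12 = 0.8706
E(R_Larkin) = R_f + β × MRP = 3.2648% + 0.8706 × 6.7049% = 9.10%

9.10%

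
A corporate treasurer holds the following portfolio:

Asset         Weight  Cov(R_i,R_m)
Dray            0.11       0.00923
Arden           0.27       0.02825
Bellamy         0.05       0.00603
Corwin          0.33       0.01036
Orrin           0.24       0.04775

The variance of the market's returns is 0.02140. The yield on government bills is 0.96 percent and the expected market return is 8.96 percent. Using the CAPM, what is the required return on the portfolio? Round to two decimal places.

β_Dray = 0.00923 / 0.02140 = 0.4313
β_Arden = 0.02825 / 0.02140 = 1.3201
β_Bellamy = 0.00603 / 0.02140 = 0.2818
β_Corwin = 0.01036 / 0.02140 = 0.4841
β_Orrin = 0.04775 / 0.02140 = 2.2313
β_P = Σ w_i β_i = 0.11×0.4313 + 0.27×1.3201 + 0.05×0.2818 + 0.33×0.4841 + 0.24×2.2313 = 1.1132
MRP = 8.96% − 0.96% = 8.00%
E(R_P) = R_f + β_P × MRP = 0.96% + 1.1132 × 8.00% = 9.87%

9.87%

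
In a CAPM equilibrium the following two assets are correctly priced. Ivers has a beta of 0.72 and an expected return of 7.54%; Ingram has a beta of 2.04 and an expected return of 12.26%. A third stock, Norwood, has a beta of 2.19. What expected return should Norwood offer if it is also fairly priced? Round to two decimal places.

MRP (SML slope) = (12.26% − 7.54%) / (2.04 − 0.72) = 4.72% / 1.32 = 3.5758%
R_f (intercept) = 7.54% − 0.72 × 3.5758% = 4.9654%
E(R_Norwood) = R_f + β × MRP = 4.9654% + 2.19 × 3.5758% = 12.80%

12.80%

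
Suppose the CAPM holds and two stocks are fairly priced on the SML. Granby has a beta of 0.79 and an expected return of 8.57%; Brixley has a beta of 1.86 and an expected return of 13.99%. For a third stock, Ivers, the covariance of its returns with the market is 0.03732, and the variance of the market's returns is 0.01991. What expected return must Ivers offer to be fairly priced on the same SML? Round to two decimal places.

MRP = (13.99% − 8.57%) / (1.86 − 0.79) = 5.0654%
R_f = 8.57% − 0.79 × 5.0654% = 4.5683%
β_Ivers = Cov / Var(R_m) = 0.03732 / 0.01991 = 1.8744
E(R_Ivers) = R_f + β × MRP = 4.5683% + 1.8744 × 5.0654% = 14.06%

14.06%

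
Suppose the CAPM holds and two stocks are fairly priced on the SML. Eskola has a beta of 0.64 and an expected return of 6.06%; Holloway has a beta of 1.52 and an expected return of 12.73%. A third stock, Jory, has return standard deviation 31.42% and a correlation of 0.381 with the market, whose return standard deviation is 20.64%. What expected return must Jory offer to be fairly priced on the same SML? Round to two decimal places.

MRP = (12.73% − 6.06%) / (1.52 − 0.64) = 7.5795%
R_f = 6.06% − 0.64 × 7.5795% = 1.2091%
β_Jory = ρ·σ_i/σ_m = 0.381 × 31.42 / 20.64 = 0.5800
E(R_Jory) = R_f + β × MRP = 1.2091% + 0.5800 × 7.5795% = 5.61%

5.61%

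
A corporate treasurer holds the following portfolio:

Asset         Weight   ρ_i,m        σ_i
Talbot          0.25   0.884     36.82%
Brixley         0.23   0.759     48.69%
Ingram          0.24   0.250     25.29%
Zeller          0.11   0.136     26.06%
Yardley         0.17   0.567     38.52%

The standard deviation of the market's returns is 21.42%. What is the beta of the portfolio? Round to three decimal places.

1.039

β_Talbot = 0.884 × 36.82% / 21.42% = 1.5196
β_Brixley = 0.759 × 48.69% / 21.42% = 1.7253
β_Ingram = 0.250 × 25.29% / 21.42% = 0.2952
β_Zeller = 0.136 × 26.06% / 21.42% = 0.1655
β_Yardley = 0.567 × 38.52% / 21.42% = 1.0196
β_P = Σ w_i β_i = 0.25×1.5196 + 0.23×1.7253 + 0.24×0.2952 + 0.11×0.1655 + 0.17×1.0196 = 1.0391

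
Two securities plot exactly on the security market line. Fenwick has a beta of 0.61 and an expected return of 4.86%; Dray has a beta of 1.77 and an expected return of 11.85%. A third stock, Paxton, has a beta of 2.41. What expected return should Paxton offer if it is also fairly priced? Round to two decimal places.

MRP (SML slope) = (11.85% − 4.86%) / (1.77 − 0.61) = 6.99% / 1.16 = 6.0259%
R_f (intercept) = 4.86% − 0.61 × 6.0259% = 1.1842%
E(R_Paxton) = R_f + β × MRP = 1.1842% + 2.41 × 6.0259% = 15.71%

15.71%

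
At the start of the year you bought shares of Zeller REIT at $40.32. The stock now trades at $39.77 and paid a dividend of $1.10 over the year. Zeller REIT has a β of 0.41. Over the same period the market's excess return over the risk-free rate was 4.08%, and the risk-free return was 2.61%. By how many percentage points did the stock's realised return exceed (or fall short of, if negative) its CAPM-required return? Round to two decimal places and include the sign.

-2.92%

Realised HPR = (P1 + D1 − P0) / P0 = (39.77 + 1.10 − 40.32) / 40.32 = 0.55 / 40.32 = 1.3641%
CAPM required = R_f + β·MRP = 2.61% + 0.41 × 4.08% = 4.2828%
α = realised − required = 1.3641% − 4.2828% = -2.92%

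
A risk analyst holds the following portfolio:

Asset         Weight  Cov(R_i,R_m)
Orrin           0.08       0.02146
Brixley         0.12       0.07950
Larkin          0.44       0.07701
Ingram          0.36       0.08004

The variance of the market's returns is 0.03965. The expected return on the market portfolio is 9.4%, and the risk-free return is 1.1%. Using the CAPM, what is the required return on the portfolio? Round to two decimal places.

16.58%

β_Orrin = 0.02146 / 0.03965 = 0.5412
β_Brixley = 0.07950 / 0.03965 = 2.0050
β_Larkin = 0.07701 / 0.03965 = 1.9422
β_Ingram = 0.08004 / 0.03965 = 2.0187
β_P = Σ w_i β_i = 0.08×0.5412 + 0.12×2.0050 + 0.44×1.9422 + 0.36×2.0187 = 1.8652
MRP = 9.4% − 1.1% = 8.30%
E(R_P) = R_f + β_P × MRP = 1.1% + 1.8652 × 8.3% = 16.58%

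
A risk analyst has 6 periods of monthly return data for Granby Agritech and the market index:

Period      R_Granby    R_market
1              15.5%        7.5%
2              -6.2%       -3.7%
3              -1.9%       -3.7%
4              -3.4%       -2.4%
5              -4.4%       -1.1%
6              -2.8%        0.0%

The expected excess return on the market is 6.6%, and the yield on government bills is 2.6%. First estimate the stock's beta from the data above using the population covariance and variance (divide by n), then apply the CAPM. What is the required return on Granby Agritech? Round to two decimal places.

Mean R_i = (15.5 − 6.2 − 1.9 − 3.4 − 4.4 − 2.8) / 6 = -0.5333%
Mean R_m = (7.5 − 3.7 − 3.7 − 2.4 − 1.1 + 0.0) / 6 = -0.5667%
Σ(R_i − R̄_i)(R_m − R̄_m) = 157.4067  ⇒  Cov = 157.4067 / 6 = 26.2345
Σ(R_m − R̄_m)² = 88.6733  ⇒  Var(R_m) = 88.6733 / 6 = 14.7789
β = Cov / Var(R_m) = 26.2345 / 14.7789 = 1.7751
E(R) = R_f + β × MRP = 2.6% + 1.7751 × 6.6% = 14.32%

14.32%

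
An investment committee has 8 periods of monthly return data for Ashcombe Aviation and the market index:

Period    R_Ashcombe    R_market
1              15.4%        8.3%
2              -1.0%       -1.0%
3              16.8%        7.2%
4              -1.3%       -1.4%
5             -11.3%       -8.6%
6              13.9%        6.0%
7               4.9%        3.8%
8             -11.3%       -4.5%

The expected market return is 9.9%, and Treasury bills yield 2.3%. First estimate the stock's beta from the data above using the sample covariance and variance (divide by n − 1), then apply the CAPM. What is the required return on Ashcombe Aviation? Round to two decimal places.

Mean R_i = (15.4 − 1.0 + 16.8 − 1.3 − 11.3 + 13.9 + 4.9 − 11.3) / 8 = 3.2625%
Mean R_m = (8.3 − 1.0 + 7.2 − 1.4 − 8.6 + 6.0 + 3.8 − 4.5) / 8 = 1.2250%
Σ(R_i − R̄_i)(R_m − R̄_m) = 469.6775  ⇒  Cov = 469.6775 / 7 = 67.0968
Σ(R_m − R̄_m)² = 256.3350  ⇒  Var(R_m) = 256.3350 / 7 = 36.6193
β = Cov / Var(R_m) = 67.0968 / 36.6193 = 1.8323
MRP = 9.9% − 2.3% = 7.60%
E(R) = R_f + β × MRP = 2.3% + 1.8323 × 7.6% = 16.23%

16.23%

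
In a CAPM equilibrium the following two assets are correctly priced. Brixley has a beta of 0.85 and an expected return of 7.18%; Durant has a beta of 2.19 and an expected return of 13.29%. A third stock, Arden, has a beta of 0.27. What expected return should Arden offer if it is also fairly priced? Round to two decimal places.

MRP (SML slope) = (13.29% − 7.18%) / (2.19 − 0.85) = 6.11% / 1.34 = 4.5597%
R_f (intercept) = 7.18% − 0.85 × 4.5597% = 3.3043%
E(R_Arden) = R_f + β × MRP = 3.3043% + 0.27 × 4.5597% = 4.54%

4.54%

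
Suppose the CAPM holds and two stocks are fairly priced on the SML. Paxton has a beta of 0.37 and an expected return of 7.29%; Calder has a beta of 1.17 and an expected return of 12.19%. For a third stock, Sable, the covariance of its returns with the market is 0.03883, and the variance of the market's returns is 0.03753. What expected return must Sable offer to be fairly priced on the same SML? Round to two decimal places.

11.36%

MRP = (12.19% − 7.29%) / (1.17 − 0.37) = 6.1250%
R_f = 7.29% − 0.37 × 6.1250% = 5.0238%
β_Sable = Cov / Var(R_m) = 0.03883 / 0.03753 = 1.0346
E(R_Sable) = R_f + β × MRP = 5.0238% + 1.0346 × 6.1250% = 11.36%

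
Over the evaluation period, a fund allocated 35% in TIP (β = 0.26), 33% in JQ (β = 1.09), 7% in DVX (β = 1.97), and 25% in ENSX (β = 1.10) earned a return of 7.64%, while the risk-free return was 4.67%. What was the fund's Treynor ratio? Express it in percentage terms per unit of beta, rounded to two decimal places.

3.44%

β_P = 0.35×0.26 + 0.33×1.09 + 0.07×1.97 + 0.25×1.10 = 0.8636
Treynor = (R_P − R_f) / β_P = (7.64% − 4.67%) / 0.8636 = 2.97% / 0.8636 = 3.44%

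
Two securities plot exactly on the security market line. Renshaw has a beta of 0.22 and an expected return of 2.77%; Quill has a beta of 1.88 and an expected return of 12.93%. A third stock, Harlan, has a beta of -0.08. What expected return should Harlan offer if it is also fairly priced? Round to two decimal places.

0.93%

MRP (SML slope) = (12.93% − 2.77%) / (1.88 − 0.22) = 10.16% / 1.66 = 6.1205%
R_f (intercept) = 2.77% − 0.22 × 6.1205% = 1.4235%
E(R_Harlan) = R_f + β × MRP = 1.4235% + -0.08 × 6.1205% = 0.93%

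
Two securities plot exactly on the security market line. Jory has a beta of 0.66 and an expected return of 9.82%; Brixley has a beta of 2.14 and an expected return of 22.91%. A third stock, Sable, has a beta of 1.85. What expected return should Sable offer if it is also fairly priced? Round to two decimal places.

20.35%

MRP (SML slope) = (22.91% − 9.82%) / (2.14 − 0.66) = 13.09% / 1.48 = 8.8446%
R_f (intercept) = 9.82% − 0.66 × 8.8446% = 3.9826%
E(R_Sable) = R_f + β × MRP = 3.9826% + 1.85 × 8.8446% = 20.35%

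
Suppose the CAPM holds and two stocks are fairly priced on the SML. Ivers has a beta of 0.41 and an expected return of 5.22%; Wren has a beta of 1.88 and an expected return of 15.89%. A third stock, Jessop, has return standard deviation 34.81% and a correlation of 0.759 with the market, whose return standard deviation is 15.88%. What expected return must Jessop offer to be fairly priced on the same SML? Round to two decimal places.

14.32%

MRP = (15.89% − 5.22%) / (1.88 − 0.41) = 7.2585%
R_f = 5.22% − 0.41 × 7.2585% = 2.2440%
β_Jessop = ρ·σ_i/σ_m = 0.759 × 34.81 / 15.88 = 1.6638
E(R_Jessop) = R_f + β × MRP = 2.2440% + 1.6638 × 7.2585% = 14.32%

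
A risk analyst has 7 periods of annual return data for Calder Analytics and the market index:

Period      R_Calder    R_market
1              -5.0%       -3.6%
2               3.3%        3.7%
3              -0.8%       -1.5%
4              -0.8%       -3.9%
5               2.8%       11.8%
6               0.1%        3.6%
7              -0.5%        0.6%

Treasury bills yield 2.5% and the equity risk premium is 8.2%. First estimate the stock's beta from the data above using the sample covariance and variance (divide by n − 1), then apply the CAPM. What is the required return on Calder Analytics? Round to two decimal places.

Mean R_i = (-5.0 + 3.3 − 0.8 − 0.8 + 2.8 + 0.1 − 0.5) / 7 = -0.1286%
Mean R_m = (-3.6 + 3.7 − 1.5 − 3.9 + 11.8 + 3.6 + 0.6) / 7 = 1.5286%
Σ(R_i − R̄_i)(R_m − R̄_m) = 69.0057  ⇒  Cov = 69.0057 / 6 = 11.5010
Σ(R_m − R̄_m)² = 180.3143  ⇒  Var(R_m) = 180.3143 / 6 = 30.0524
β = Cov / Var(R_m) = 11.5010 / 30.0524 = 0.3827
E(R) = R_f + β × MRP = 2.5% + 0.3827 × 8.2% = 5.64%

5.64%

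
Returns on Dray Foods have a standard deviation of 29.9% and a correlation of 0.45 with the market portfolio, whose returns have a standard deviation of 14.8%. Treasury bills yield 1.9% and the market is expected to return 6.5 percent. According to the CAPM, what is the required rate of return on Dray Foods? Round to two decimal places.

β = ρ × σ_i / σ_m = 0.45 × 29.9% / 14.8% = 0.9091
MRP = 6.5% − 1.9% = 4.60%
E(R) = 1.9% + 0.9091 × 4.6% = 6.08%

6.08%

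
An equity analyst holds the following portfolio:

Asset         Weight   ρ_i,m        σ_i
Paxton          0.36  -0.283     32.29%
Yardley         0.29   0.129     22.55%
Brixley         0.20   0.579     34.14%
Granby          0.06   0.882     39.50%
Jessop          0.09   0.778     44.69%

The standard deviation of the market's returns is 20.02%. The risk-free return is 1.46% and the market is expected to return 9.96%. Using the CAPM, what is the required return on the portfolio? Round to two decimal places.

β_Paxton = -0.283 × 32.29% / 20.02% = -0.4564
β_Yardley = 0.129 × 22.55% / 20.02% = 0.1453
β_Brixley = 0.579 × 34.14% / 20.02% = 0.9874
β_Granby = 0.882 × 39.50% / 20.02% = 1.7402
β_Jessop = 0.778 × 44.69% / 20.02% = 1.7367
β_P = Σ w_i β_i = 0.36×-0.4564 + 0.29×0.1453 + 0.20×0.9874 + 0.06×1.7402 + 0.09×1.7367 = 0.3360
MRP = 9.96% − 1.46% = 8.50%
E(R_P) = R_f + β_P × MRP = 1.46% + 0.3360 × 8.50% = 4.32%

4.32%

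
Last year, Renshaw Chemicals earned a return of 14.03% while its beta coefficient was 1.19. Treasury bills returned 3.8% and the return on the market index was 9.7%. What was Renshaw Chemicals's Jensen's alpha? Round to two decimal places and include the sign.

Market excess return = 9.7% − 3.8% = 5.90%
CAPM benchmark = R_f + β(R_m − R_f) = 3.8% + 1.19 × 5.9% = 10.8210%
α = actual − benchmark = 14.03% − 10.8210% = +3.21%

+3.21%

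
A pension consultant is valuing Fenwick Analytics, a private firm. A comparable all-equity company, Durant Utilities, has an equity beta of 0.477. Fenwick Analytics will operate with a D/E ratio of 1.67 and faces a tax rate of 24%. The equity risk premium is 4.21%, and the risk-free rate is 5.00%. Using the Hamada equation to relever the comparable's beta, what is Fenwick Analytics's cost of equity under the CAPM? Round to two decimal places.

β_L = β_U × [1 + (1 − t)(D/E)] = 0.477 × [1 + (1 − 0.24) × 1.67]
    = 0.477 × [1 + 0.76 × 1.67] = 0.477 × 2.2692 = 1.0824
E(R) = R_f + β_L × MRP = 5.00% + 1.0824 × 4.21% = 9.56%

9.56%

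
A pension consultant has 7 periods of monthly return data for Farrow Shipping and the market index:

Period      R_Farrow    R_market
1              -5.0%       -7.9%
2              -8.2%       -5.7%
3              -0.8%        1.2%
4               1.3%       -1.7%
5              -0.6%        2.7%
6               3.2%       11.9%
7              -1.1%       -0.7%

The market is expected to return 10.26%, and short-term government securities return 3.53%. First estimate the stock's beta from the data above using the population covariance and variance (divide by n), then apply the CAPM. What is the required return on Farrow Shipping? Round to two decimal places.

6.78%

Mean R_i = (-5.0 − 8.2 − 0.8 + 1.3 − 0.6 + 3.2 − 1.1) / 7 = -1.6000%
Mean R_m = (-7.9 − 5.7 + 1.2 − 1.7 + 2.7 + 11.9 − 0.7) / 7 = -0.0286%
Σ(R_i − R̄_i)(R_m − R̄_m) = 119.9800  ⇒  Cov = 119.9800 / 7 = 17.1400
Σ(R_m − R̄_m)² = 248.6143  ⇒  Var(R_m) = 248.6143 / 7 = 35.5163
β = Cov / Var(R_m) = 17.1400 / 35.5163 = 0.4826
MRP = 10.26% − 3.53% = 6.73%
E(R) = R_f + β × MRP = 3.53% + 0.4826 × 6.73% = 6.78%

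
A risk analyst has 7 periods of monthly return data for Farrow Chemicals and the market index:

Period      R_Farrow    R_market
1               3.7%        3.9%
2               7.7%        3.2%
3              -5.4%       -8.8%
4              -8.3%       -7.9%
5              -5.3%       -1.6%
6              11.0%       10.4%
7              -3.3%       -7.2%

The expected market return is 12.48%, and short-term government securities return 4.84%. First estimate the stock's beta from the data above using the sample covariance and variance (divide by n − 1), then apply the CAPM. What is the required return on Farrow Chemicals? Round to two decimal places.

12.01%

Mean R_i = (3.7 + 7.7 − 5.4 − 8.3 − 5.3 + 11.0 − 3.3) / 7 = 0.0143%
Mean R_m = (3.9 + 3.2 − 8.8 − 7.9 − 1.6 + 10.4 − 7.2) / 7 = -1.1429%
Σ(R_i − R̄_i)(R_m − R̄_m) = 298.9143  ⇒  Cov = 298.9143 / 6 = 49.8191
Σ(R_m − R̄_m)² = 318.7171  ⇒  Var(R_m) = 318.7171 / 6 = 53.1195
β = Cov / Var(R_m) = 49.8191 / 53.1195 = 0.9379
MRP = 12.48% − 4.84% = 7.64%
E(R) = R_f + β × MRP = 4.84% + 0.9379 × 7.64% = 12.01%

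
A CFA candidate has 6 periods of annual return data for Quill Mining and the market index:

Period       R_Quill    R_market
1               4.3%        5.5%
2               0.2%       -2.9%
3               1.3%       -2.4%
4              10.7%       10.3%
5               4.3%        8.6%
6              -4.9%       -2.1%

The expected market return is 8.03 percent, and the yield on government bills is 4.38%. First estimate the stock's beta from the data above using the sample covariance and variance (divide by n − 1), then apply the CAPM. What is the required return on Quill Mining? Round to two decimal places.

7.05%

Mean R_i = (4.3 + 0.2 + 1.3 + 10.7 + 4.3 − 4.9) / 6 = 2.6500%
Mean R_m = (5.5 − 2.9 − 2.4 + 10.3 + 8.6 − 2.1) / 6 = 2.8333%
Σ(R_i − R̄_i)(R_m − R̄_m) = 132.3800  ⇒  Cov = 132.3800 / 5 = 26.4760
Σ(R_m − R̄_m)² = 180.7133  ⇒  Var(R_m) = 180.7133 / 5 = 36.1427
β = Cov / Var(R_m) = 26.4760 / 36.1427 = 0.7325
MRP = 8.03% − 4.38% = 3.65%
E(R) = R_f + β × MRP = 4.38% + 0.7325 × 3.65% = 7.05%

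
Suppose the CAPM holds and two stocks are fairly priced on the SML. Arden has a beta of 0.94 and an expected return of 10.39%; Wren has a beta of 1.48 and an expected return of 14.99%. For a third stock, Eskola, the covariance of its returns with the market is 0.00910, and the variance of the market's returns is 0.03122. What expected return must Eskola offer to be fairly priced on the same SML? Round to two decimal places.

MRP = (14.99% − 10.39%) / (1.48 − 0.94) = 8.5185%
R_f = 10.39% − 0.94 × 8.5185% = 2.3826%
β_Eskola = Cov / Var(R_m) = 0.00910 / 0.03122 = 0.2915
E(R_Eskola) = R_f + β × MRP = 2.3826% + 0.2915 × 8.5185% = 4.87%

4.87%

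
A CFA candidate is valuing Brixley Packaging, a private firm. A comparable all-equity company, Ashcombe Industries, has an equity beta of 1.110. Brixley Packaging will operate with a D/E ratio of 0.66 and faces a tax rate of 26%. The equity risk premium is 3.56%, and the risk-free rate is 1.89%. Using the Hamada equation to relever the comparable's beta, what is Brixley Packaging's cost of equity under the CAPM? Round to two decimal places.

β_L = β_U × [1 + (1 − t)(D/E)] = 1.110 × [1 + (1 − 0.26) × 0.66]
    = 1.110 × [1 + 0.74 × 0.66] = 1.110 × 1.4884 = 1.6521
E(R) = R_f + β_L × MRP = 1.89% + 1.6521 × 3.56% = 7.77%

7.77%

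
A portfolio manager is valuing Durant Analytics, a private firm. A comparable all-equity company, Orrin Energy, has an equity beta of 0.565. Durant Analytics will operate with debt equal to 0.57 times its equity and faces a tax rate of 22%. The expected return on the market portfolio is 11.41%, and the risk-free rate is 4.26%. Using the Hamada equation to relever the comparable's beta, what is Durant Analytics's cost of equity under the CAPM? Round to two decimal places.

β_L = β_U × [1 + (1 − t)(D/E)] = 0.565 × [1 + (1 − 0.22) × 0.57]
    = 0.565 × [1 + 0.78 × 0.57] = 0.565 × 1.4446 = 0.8162
MRP = 11.41% − 4.26% = 7.15%
E(R) = R_f + β_L × MRP = 4.26% + 0.8162 × 7.15% = 10.10%

10.10%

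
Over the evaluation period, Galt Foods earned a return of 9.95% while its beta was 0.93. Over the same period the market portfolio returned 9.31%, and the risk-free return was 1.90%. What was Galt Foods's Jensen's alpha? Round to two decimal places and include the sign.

Market excess return = 9.31% − 1.90% = 7.41%
CAPM benchmark = R_f + β(R_m − R_f) = 1.90% + 0.93 × 7.41% = 8.7913%
α = actual − benchmark = 9.95% − 8.7913% = +1.16%

+1.16%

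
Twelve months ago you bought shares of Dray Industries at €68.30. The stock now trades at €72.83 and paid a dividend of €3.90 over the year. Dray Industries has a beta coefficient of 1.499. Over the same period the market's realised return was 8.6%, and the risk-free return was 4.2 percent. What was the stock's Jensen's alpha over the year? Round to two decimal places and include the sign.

Realised HPR = (P1 + D1 − P0) / P0 = (72.83 + 3.90 − 68.30) / 68.30 = 8.43 / 68.30 = 12.3426%
MRP = 8.6% − 4.2% = 4.40%
CAPM required = R_f + β·MRP = 4.2% + 1.499 × 4.4% = 10.7956%
α = realised − required = 12.3426% − 10.7956% = +1.55%

+1.55%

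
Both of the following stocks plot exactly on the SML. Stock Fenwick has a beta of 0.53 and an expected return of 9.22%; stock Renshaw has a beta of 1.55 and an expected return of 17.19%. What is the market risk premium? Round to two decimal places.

7.81%

Both satisfy E(R) = R_f + β·MRP, so the slope of the SML is
MRP = (17.19% − 9.22%) / (1.55 − 0.53) = 7.97% / 1.02 = 7.8137%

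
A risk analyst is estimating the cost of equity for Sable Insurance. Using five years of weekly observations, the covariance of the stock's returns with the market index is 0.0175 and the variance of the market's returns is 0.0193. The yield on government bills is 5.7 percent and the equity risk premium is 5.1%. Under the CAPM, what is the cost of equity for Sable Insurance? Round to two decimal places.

10.32%

β = Cov(R_i, R_m) / Var(R_m) = 0.0175 / 0.0193 = 0.9067
E(R) = R_f + β × MRP = 5.7% + 0.9067 × 5.1% = 10.32%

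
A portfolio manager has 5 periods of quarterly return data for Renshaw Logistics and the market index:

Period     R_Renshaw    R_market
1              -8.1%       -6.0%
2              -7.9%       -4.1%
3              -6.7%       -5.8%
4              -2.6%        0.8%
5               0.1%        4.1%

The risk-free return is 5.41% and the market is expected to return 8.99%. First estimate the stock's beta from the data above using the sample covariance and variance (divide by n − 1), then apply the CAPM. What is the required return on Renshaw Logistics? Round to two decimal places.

8.23%

Mean R_i = (-8.1 − 7.9 − 6.7 − 2.6 + 0.1) / 5 = -5.0400%
Mean R_m = (-6.0 − 4.1 − 5.8 + 0.8 + 4.1) / 5 = -2.2000%
Σ(R_i − R̄_i)(R_m − R̄_m) = 62.7400  ⇒  Cov = 62.7400 / 4 = 15.6850
Σ(R_m − R̄_m)² = 79.7000  ⇒  Var(R_m) = 79.7000 / 4 = 19.9250
β = Cov / Var(R_m) = 15.6850 / 19.9250 = 0.7872
MRP = 8.99% − 5.41% = 3.58%
E(R) = R_f + β × MRP = 5.41% + 0.7872 × 3.58% = 8.23%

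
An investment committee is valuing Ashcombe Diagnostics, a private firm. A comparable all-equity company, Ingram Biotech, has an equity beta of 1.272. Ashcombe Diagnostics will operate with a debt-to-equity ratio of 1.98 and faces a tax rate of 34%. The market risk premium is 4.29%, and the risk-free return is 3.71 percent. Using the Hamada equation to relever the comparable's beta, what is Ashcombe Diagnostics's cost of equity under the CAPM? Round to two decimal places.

16.30%

β_L = β_U × [1 + (1 − t)(D/E)] = 1.272 × [1 + (1 − 0.34) × 1.98]
    = 1.272 × [1 + 0.66 × 1.98] = 1.272 × 2.3068 = 2.9342
E(R) = R_f + β_L × MRP = 3.71% + 2.9342 × 4.29% = 16.30%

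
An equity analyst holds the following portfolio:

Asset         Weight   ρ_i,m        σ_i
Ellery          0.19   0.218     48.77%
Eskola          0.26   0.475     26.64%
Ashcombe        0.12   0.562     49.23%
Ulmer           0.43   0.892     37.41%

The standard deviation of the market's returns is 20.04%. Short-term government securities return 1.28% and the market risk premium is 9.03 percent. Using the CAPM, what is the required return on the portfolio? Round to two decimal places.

11.63%

β_Ellery = 0.218 × 48.77% / 20.04% = 0.5305
β_Eskola = 0.475 × 26.64% / 20.04% = 0.6314
β_Ashcombe = 0.562 × 49.23% / 20.04% = 1.3806
β_Ulmer = 0.892 × 37.41% / 20.04% = 1.6652
β_P = Σ w_i β_i = 0.19×0.5305 + 0.26×0.6314 + 0.12×1.3806 + 0.43×1.6652 = 1.1467
E(R_P) = R_f + β_P × MRP = 1.28% + 1.1467 × 9.03% = 11.63%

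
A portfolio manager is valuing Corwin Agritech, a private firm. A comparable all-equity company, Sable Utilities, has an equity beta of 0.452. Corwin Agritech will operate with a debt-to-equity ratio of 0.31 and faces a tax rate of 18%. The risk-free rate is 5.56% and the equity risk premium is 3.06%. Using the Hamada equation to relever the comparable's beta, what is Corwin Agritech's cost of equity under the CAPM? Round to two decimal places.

β_L = β_U × [1 + (1 − t)(D/E)] = 0.452 × [1 + (1 − 0.18) × 0.31]
    = 0.452 × [1 + 0.82 × 0.31] = 0.452 × 1.2542 = 0.5669
E(R) = R_f + β_L × MRP = 5.56% + 0.5669 × 3.06% = 7.29%

7.29%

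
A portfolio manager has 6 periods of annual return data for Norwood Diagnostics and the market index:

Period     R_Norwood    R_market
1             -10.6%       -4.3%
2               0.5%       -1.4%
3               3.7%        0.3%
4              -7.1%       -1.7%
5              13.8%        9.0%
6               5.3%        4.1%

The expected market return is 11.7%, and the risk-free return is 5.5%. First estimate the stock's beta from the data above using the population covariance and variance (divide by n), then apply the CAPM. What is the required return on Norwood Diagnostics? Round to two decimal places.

Mean R_i = (-10.6 + 0.5 + 3.7 − 7.1 + 13.8 + 5.3) / 6 = 0.9333%
Mean R_m = (-4.3 − 1.4 + 0.3 − 1.7 + 9.0 + 4.1) / 6 = 1.0000%
Σ(R_i − R̄_i)(R_m − R̄_m) = 198.3900  ⇒  Cov = 198.3900 / 6 = 33.0650
Σ(R_m − R̄_m)² = 115.2400  ⇒  Var(R_m) = 115.2400 / 6 = 19.2067
β = Cov / Var(R_m) = 33.0650 / 19.2067 = 1.7215
MRP = 11.7% − 5.5% = 6.20%
E(R) = R_f + β × MRP = 5.5% + 1.7215 × 6.2% = 16.17%

16.17%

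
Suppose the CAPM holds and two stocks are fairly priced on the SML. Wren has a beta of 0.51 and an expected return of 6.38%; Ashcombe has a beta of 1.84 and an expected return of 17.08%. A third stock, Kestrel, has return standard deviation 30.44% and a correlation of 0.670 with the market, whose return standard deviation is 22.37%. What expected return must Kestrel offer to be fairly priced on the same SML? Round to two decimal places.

MRP = (17.08% − 6.38%) / (1.84 − 0.51) = 8.0451%
R_f = 6.38% − 0.51 × 8.0451% = 2.2770%
β_Kestrel = ρ·σ_i/σ_m = 0.670 × 30.44 / 22.37 = 0.9117
E(R_Kestrel) = R_f + β × MRP = 2.2770% + 0.9117 × 8.0451% = 9.61%

9.61%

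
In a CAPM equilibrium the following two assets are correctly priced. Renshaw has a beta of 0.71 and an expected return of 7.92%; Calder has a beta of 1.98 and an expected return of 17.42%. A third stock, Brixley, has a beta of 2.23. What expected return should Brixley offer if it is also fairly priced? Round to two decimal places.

19.29%

MRP (SML slope) = (17.42% − 7.92%) / (1.98 − 0.71) = 9.50% / 1.27 = 7.4803%
R_f (intercept) = 7.92% − 0.71 × 7.4803% = 2.6090%
E(R_Brixley) = R_f + β × MRP = 2.6090% + 2.23 × 7.4803% = 19.29%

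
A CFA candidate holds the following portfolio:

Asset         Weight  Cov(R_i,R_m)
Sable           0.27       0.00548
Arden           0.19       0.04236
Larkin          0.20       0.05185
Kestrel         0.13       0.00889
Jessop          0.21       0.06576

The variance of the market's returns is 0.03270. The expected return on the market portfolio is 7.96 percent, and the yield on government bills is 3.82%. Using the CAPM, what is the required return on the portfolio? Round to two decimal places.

β_Sable = 0.00548 / 0.03270 = 0.1676
β_Arden = 0.04236 / 0.03270 = 1.2954
β_Larkin = 0.05185 / 0.03270 = 1.5856
β_Kestrel = 0.00889 / 0.03270 = 0.2719
β_Jessop = 0.06576 / 0.03270 = 2.0110
β_P = Σ w_i β_i = 0.27×0.1676 + 0.19×1.2954 + 0.20×1.5856 + 0.13×0.2719 + 0.21×2.0110 = 1.0662
MRP = 7.96% − 3.82% = 4.14%
E(R_P) = R_f + β_P × MRP = 3.82% + 1.0662 × 4.14% = 8.23%

8.23%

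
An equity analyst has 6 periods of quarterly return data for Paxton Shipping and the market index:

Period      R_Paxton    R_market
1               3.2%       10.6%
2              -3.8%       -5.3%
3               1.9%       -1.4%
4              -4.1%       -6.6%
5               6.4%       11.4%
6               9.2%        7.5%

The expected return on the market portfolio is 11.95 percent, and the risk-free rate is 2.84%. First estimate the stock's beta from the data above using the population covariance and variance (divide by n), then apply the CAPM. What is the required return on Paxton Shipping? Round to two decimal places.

8.00%

Mean R_i = (3.2 − 3.8 + 1.9 − 4.1 + 6.4 + 9.2) / 6 = 2.1333%
Mean R_m = (10.6 − 5.3 − 1.4 − 6.6 + 11.4 + 7.5) / 6 = 2.7000%
Σ(R_i − R̄_i)(R_m − R̄_m) = 185.8600  ⇒  Cov = 185.8600 / 6 = 30.9767
Σ(R_m − R̄_m)² = 328.4400  ⇒  Var(R_m) = 328.4400 / 6 = 54.7400
β = Cov / Var(R_m) = 30.9767 / 54.7400 = 0.5659
MRP = 11.95% − 2.84% = 9.11%
E(R) = R_f + β × MRP = 2.84% + 0.5659 × 9.11% = 8.00%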